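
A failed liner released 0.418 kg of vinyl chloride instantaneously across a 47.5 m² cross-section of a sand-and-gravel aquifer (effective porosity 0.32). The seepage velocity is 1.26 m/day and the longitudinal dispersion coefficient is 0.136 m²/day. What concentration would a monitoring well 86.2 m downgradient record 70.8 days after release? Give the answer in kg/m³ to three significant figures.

0.00198 kg/m³

For an instantaneous plane source, C(x,t) = M/(n_e·A·√(4πDt)) · exp(−(x−vt)²/(4Dt)), with n_e·A the pore (flow) area.
Plume center vt = 1.26 × 70.8 = 89.208 m, so the well at 86.2 m is 3.008 m upgradient of the peak.
√(4πDt) = 11.00 m, giving peak height M/(n_e·A·√(4πDt)) = 0.418/(0.32 × 47.5 × 11.00) = 0.002500 kg/m³.
(x−vt)²/(4Dt) = (-3.008)²/(4 × 0.136 × 70.8) = 0.2349; exp(−0.2349) = 0.7906.
C = 0.002500 × 0.7906 = 0.00198 kg/m³.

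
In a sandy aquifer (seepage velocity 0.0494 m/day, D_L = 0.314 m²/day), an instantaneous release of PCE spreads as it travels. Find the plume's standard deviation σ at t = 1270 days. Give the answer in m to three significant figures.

Dispersive spreading gives a Gaussian with σ² = 2Dt; advection only shifts the center.
σ = √(2 × 0.314 × 1270) = 28.2 m.

28.2 m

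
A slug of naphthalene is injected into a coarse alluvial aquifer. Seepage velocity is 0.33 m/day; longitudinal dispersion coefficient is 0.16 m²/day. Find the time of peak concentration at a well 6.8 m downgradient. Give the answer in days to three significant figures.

For the 1D instantaneous-source solution, setting ∂C/∂t = 0 at fixed x gives v²t² + 2Dt − x² = 0, so t = (√(D² + v²x²) − D)/v².
√(D² + v²x²) = √(0.16² + 0.33² × 6.8²) = 2.250; v² = 0.1089.
t = (2.250 − 0.16)/0.1089 = 19.2 days (vs. the pure-advection estimate x/v = 20.6 d).

19.2 days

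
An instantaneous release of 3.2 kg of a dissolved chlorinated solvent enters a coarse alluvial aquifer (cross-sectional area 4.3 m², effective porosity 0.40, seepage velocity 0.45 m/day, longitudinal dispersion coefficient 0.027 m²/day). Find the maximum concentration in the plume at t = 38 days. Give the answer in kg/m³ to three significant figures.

The peak of an instantaneous 1D plume sits at x = vt; there the Gaussian factor is 1 and C_max = M/(n_e·A·√(4πDt)), where n_e·A is the pore area the mass is dissolved in.
√(4πDt) = √(4π × 0.027 × 38) = 3.591 m, so C_max = 3.2/(0.40 × 4.3 × 3.591) = 0.518 kg/m³.

0.518 kg/m³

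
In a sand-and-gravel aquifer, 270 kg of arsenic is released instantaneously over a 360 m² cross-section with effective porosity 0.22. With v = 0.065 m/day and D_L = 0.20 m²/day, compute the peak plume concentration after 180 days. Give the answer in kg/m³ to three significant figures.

0.160 kg/m³

The peak of an instantaneous 1D plume sits at x = vt; there the Gaussian factor is 1 and C_max = M/(n_e·A·√(4πDt)), where n_e·A is the pore area the mass is dissolved in.
√(4πDt) = √(4π × 0.20 × 180) = 21.27 m, so C_max = 270/(0.22 × 360 × 21.27) = 0.160 kg/m³.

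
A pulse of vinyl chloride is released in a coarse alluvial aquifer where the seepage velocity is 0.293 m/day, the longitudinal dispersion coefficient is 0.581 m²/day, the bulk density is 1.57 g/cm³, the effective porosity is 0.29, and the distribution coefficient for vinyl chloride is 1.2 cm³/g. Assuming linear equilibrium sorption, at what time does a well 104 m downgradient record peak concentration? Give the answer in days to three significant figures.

Retardation factor R = 1 + ρ_b·K_d/n = 1 + 1.57 × 1.2/0.29 = 7.497.
Sorption retards both mechanisms: v_R = v/R = 0.03908 m/day, D_R = D/R = 0.07750 m²/day.
Peak time from v_R²t² + 2D_R t − x² = 0: t = (√(D_R² + v_R²x²) − D_R)/v_R².
√(D_R² + v_R²x²) = √(0.07750² + 0.03908² × 104²) = 4.065; v_R² = 0.001527.
t = (4.065 − 0.07750)/0.001527 = 2610 days.

2610 days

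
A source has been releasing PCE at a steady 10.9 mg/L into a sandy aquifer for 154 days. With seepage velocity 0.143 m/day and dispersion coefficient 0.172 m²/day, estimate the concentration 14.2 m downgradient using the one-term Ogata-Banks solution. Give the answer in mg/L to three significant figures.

For a continuous step input, C/C₀ ≈ ½·erfc((x−vt)/(2√(Dt))).
vt = 0.143 × 154 = 22.022 m and 2√(Dt) = 2√(0.172 × 154) = 10.29 m.
Argument (x−vt)/(2√(Dt)) = (14.2 − 22.022)/10.29 = -0.7602; ½·erfc(-0.7602) = 0.8588.
C = 10.9 × 0.8588 = 9.36 mg/L.

9.36 mg/L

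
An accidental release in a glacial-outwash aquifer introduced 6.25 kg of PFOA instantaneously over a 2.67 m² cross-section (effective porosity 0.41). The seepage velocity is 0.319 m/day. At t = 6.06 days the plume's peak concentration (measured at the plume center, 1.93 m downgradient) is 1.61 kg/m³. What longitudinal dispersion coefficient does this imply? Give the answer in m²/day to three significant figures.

0.165 m²/day

At the plume center C_max = M/(n_e·A·√(4πDt)), so D = M²/(4πt·(n_e·A·C_max)²).
n_e·A·C_max = 0.41 × 2.67 × 1.61 = 1.762 kg/m.
D = 6.25²/(4π × 6.06 × 1.762²) = 0.165 m²/day.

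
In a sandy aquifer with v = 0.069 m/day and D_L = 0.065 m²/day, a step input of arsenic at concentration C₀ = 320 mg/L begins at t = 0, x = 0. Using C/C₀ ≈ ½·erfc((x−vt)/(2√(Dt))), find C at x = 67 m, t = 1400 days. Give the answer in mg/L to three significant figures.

315 mg/L

For a continuous step input, C/C₀ ≈ ½·erfc((x−vt)/(2√(Dt))).
vt = 0.069 × 1400 = 96.6 m and 2√(Dt) = 2√(0.065 × 1400) = 19.08 m.
Argument (x−vt)/(2√(Dt)) = (67 − 96.6)/19.08 = -1.551; ½·erfc(-1.551) = 0.9859.
C = 320 × 0.9859 = 315 mg/L.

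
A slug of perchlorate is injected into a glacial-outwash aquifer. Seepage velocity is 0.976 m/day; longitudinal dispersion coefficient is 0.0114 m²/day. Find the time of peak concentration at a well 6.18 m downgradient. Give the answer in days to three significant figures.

For the 1D instantaneous-source solution, setting ∂C/∂t = 0 at fixed x gives v²t² + 2Dt − x² = 0, so t = (√(D² + v²x²) − D)/v².
√(D² + v²x²) = √(0.0114² + 0.976² × 6.18²) = 6.032; v² = 0.952576.
t = (6.032 − 0.0114)/0.952576 = 6.32 days (vs. the pure-advection estimate x/v = 6.33 d).

6.32 days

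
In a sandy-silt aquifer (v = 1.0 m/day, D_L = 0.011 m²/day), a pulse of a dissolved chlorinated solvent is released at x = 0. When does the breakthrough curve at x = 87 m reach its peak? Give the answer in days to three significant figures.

For the 1D instantaneous-source solution, setting ∂C/∂t = 0 at fixed x gives v²t² + 2Dt − x² = 0, so t = (√(D² + v²x²) − D)/v².
√(D² + v²x²) = √(0.011² + 1.0² × 87²) = 87.00; v² = 1.
t = (87.00 − 0.011)/1 = 87.0 days (vs. the pure-advection estimate x/v = 87.0 d).

87.0 days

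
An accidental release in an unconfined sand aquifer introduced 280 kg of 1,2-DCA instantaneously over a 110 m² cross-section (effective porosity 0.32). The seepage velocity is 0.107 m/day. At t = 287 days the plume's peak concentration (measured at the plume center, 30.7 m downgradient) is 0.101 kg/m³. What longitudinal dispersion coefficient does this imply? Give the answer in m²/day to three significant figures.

At the plume center C_max = M/(n_e·A·√(4πDt)), so D = M²/(4πt·(n_e·A·C_max)²).
n_e·A·C_max = 0.32 × 110 × 0.101 = 3.555 kg/m.
D = 280²/(4π × 287 × 3.555²) = 1.72 m²/day.

1.72 m²/day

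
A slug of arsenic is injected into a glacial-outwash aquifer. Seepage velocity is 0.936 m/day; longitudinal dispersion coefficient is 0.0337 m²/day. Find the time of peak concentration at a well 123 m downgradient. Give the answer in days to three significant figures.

For the 1D instantaneous-source solution, setting ∂C/∂t = 0 at fixed x gives v²t² + 2Dt − x² = 0, so t = (√(D² + v²x²) − D)/v².
√(D² + v²x²) = √(0.0337² + 0.936² × 123²) = 115.1; v² = 0.876096.
t = (115.1 − 0.0337)/0.876096 = 131 days (vs. the pure-advection estimate x/v = 131 d).

131 days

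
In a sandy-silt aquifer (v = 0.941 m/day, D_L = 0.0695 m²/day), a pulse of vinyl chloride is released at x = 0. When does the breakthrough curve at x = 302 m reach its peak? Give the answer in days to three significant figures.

For the 1D instantaneous-source solution, setting ∂C/∂t = 0 at fixed x gives v²t² + 2Dt − x² = 0, so t = (√(D² + v²x²) − D)/v².
√(D² + v²x²) = √(0.0695² + 0.941² × 302²) = 284.2; v² = 0.885481.
t = (284.2 − 0.0695)/0.885481 = 321 days (vs. the pure-advection estimate x/v = 321 d).

321 days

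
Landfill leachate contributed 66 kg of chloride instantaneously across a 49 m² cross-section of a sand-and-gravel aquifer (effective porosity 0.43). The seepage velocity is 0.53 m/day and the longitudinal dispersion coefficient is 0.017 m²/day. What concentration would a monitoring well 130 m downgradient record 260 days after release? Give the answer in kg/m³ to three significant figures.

0.0135 kg/m³

For an instantaneous plane source, C(x,t) = M/(n_e·A·√(4πDt)) · exp(−(x−vt)²/(4Dt)), with n_e·A the pore (flow) area.
Plume center vt = 0.53 × 260 = 137.8 m, so the well at 130 m is 7.8 m upgradient of the peak.
√(4πDt) = 7.453 m, giving peak height M/(n_e·A·√(4πDt)) = 66/(0.43 × 49 × 7.453) = 0.4203 kg/m³.
(x−vt)²/(4Dt) = (-7.8)²/(4 × 0.017 × 260) = 3.441; exp(−3.441) = 0.03203.
C = 0.4203 × 0.03203 = 0.0135 kg/m³.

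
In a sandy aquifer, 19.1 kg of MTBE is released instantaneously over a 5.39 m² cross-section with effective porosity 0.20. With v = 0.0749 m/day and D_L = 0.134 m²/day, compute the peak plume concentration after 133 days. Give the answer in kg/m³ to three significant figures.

1.18 kg/m³

The peak of an instantaneous 1D plume sits at x = vt; there the Gaussian factor is 1 and C_max = M/(n_e·A·√(4πDt)), where n_e·A is the pore area the mass is dissolved in.
√(4πDt) = √(4π × 0.134 × 133) = 14.97 m, so C_max = 19.1/(0.20 × 5.39 × 14.97) = 1.18 kg/m³.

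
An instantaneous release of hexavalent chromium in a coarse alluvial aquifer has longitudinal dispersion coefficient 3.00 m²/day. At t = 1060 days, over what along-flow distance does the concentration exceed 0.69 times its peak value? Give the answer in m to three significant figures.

137 m

The plume is Gaussian with σ = √(2Dt) = √(2 × 3.00 × 1060) = 79.75 m.
C/C_peak = exp(−Δx²/(2σ²)) = 0.69 ⇒ Δx = σ·√(−2 ln 0.69) = 79.75 × 0.8615 = 68.70 m.
Width = 2Δx = 137 m.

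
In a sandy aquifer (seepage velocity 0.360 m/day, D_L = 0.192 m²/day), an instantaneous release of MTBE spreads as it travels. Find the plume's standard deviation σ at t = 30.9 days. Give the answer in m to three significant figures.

Dispersive spreading gives a Gaussian with σ² = 2Dt; advection only shifts the center.
σ = √(2 × 0.192 × 30.9) = 3.44 m.

3.44 m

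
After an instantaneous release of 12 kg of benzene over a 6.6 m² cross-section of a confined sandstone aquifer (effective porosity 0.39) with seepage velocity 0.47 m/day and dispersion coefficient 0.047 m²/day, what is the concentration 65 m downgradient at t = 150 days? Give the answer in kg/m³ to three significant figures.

0.169 kg/m³

For an instantaneous plane source, C(x,t) = M/(n_e·A·√(4πDt)) · exp(−(x−vt)²/(4Dt)), with n_e·A the pore (flow) area.
Plume center vt = 0.47 × 150 = 70.5 m, so the well at 65 m is 5.5 m upgradient of the peak.
√(4πDt) = 9.412 m, giving peak height M/(n_e·A·√(4πDt)) = 12/(0.39 × 6.6 × 9.412) = 0.4953 kg/m³.
(x−vt)²/(4Dt) = (-5.5)²/(4 × 0.047 × 150) = 1.073; exp(−1.073) = 0.3420.
C = 0.4953 × 0.3420 = 0.169 kg/m³.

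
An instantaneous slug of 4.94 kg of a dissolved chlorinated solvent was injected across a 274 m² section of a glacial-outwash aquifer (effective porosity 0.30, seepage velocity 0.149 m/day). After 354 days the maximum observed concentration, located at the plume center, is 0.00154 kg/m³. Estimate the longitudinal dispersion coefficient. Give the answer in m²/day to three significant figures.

At the plume center C_max = M/(n_e·A·√(4πDt)), so D = M²/(4πt·(n_e·A·C_max)²).
n_e·A·C_max = 0.30 × 274 × 0.00154 = 0.1266 kg/m.
D = 4.94²/(4π × 354 × 0.1266²) = 0.342 m²/day.

0.342 m²/day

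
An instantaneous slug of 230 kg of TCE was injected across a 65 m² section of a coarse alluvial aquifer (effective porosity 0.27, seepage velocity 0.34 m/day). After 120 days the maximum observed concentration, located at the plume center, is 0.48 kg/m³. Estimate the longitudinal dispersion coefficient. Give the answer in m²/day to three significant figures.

0.494 m²/day

At the plume center C_max = M/(n_e·A·√(4πDt)), so D = M²/(4πt·(n_e·A·C_max)²).
n_e·A·C_max = 0.27 × 65 × 0.48 = 8.424 kg/m.
D = 230²/(4π × 120 × 8.424²) = 0.494 m²/day.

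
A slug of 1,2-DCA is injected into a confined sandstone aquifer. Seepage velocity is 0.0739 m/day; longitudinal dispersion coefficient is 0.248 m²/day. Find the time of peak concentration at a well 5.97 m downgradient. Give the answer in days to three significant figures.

47.3 days

For the 1D instantaneous-source solution, setting ∂C/∂t = 0 at fixed x gives v²t² + 2Dt − x² = 0, so t = (√(D² + v²x²) − D)/v².
√(D² + v²x²) = √(0.248² + 0.0739² × 5.97²) = 0.5061; v² = 0.00546121.
t = (0.5061 − 0.248)/0.00546121 = 47.3 days (vs. the pure-advection estimate x/v = 80.8 d).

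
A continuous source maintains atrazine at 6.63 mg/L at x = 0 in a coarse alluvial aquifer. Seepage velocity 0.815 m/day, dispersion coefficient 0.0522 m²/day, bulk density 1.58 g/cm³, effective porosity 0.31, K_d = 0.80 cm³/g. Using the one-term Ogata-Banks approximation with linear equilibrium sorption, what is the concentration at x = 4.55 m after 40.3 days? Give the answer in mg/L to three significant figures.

Retardation factor R = 1 + ρ_b·K_d/n = 1 + 1.58 × 0.80/0.31 = 5.077.
Sorption retards both mechanisms: v_R = v/R = 0.1605 m/day, D_R = D/R = 0.01028 m²/day.
v_R·t = 0.1605 × 40.3 = 6.46815 m; 2√(D_R t) = 1.287 m; argument = (4.55 − 6.46815)/1.287 = -1.490.
C = C₀ × ½·erfc(-1.490) = 6.63 × 0.9824 = 6.51 mg/L.

6.51 mg/L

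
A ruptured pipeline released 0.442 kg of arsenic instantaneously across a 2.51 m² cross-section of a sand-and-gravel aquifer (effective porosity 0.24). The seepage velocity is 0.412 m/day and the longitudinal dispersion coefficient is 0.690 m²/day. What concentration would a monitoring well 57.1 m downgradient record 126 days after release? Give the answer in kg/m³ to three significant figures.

0.0205 kg/m³

For an instantaneous plane source, C(x,t) = M/(n_e·A·√(4πDt)) · exp(−(x−vt)²/(4Dt)), with n_e·A the pore (flow) area.
Plume center vt = 0.412 × 126 = 51.912 m, so the well at 57.1 m is 5.188 m downgradient of the peak.
√(4πDt) = 33.05 m, giving peak height M/(n_e·A·√(4πDt)) = 0.442/(0.24 × 2.51 × 33.05) = 0.02220 kg/m³.
(x−vt)²/(4Dt) = (5.188)²/(4 × 0.690 × 126) = 0.07740; exp(−0.07740) = 0.9255.
C = 0.02220 × 0.9255 = 0.0205 kg/m³.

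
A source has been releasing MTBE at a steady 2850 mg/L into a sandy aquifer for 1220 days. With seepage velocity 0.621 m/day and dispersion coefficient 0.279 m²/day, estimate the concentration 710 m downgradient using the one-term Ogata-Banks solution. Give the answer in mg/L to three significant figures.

For a continuous step input, C/C₀ ≈ ½·erfc((x−vt)/(2√(Dt))).
vt = 0.621 × 1220 = 757.62 m and 2√(Dt) = 2√(0.279 × 1220) = 36.90 m.
Argument (x−vt)/(2√(Dt)) = (710 − 757.62)/36.90 = -1.291; ½·erfc(-1.291) = 0.9661.
C = 2850 × 0.9661 = 2750 mg/L.

2750 mg/L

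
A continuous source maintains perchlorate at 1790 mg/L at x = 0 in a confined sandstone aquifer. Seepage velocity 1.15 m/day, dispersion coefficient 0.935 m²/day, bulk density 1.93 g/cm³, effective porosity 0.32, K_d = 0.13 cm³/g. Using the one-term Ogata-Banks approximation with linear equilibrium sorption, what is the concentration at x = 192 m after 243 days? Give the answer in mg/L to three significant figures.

23.9 mg/L

Retardation factor R = 1 + ρ_b·K_d/n = 1 + 1.93 × 0.13/0.32 = 1.784.
Sorption retards both mechanisms: v_R = v/R = 0.6446 m/day, D_R = D/R = 0.5241 m²/day.
v_R·t = 0.6446 × 243 = 156.6378 m; 2√(D_R t) = 22.57 m; argument = (192 − 156.6378)/22.57 = 1.567.
C = C₀ × ½·erfc(1.567) = 1790 × 0.01334 = 23.9 mg/L.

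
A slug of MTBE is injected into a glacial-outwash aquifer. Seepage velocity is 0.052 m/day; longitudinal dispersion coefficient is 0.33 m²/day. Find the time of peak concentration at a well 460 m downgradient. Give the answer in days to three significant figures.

For the 1D instantaneous-source solution, setting ∂C/∂t = 0 at fixed x gives v²t² + 2Dt − x² = 0, so t = (√(D² + v²x²) − D)/v².
√(D² + v²x²) = √(0.33² + 0.052² × 460²) = 23.92; v² = 0.002704.
t = (23.92 − 0.33)/0.002704 = 8720 days (vs. the pure-advection estimate x/v = 8850 d).

8720 days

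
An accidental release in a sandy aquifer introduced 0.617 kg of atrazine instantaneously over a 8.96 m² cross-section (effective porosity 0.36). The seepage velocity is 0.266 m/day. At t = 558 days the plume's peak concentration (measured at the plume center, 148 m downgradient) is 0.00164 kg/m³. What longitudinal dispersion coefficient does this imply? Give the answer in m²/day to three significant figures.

1.94 m²/day

At the plume center C_max = M/(n_e·A·√(4πDt)), so D = M²/(4πt·(n_e·A·C_max)²).
n_e·A·C_max = 0.36 × 8.96 × 0.00164 = 0.005290 kg/m.
D = 0.617²/(4π × 558 × 0.005290²) = 1.94 m²/day.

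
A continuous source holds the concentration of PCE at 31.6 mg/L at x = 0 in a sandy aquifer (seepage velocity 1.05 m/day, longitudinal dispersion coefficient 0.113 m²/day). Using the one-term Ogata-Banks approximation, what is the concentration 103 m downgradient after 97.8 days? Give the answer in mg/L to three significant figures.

15.0 mg/L

For a continuous step input, C/C₀ ≈ ½·erfc((x−vt)/(2√(Dt))).
vt = 1.05 × 97.8 = 102.69 m and 2√(Dt) = 2√(0.113 × 97.8) = 6.649 m.
Argument (x−vt)/(2√(Dt)) = (103 − 102.69)/6.649 = 0.04662; ½·erfc(0.04662) = 0.4737.
C = 31.6 × 0.4737 = 15.0 mg/L.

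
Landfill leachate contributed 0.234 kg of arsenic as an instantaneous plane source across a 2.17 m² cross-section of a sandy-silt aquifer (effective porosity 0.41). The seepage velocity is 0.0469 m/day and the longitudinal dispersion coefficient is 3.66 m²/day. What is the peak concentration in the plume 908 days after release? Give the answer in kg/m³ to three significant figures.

The peak of an instantaneous 1D plume sits at x = vt; there the Gaussian factor is 1 and C_max = M/(n_e·A·√(4πDt)), where n_e·A is the pore area the mass is dissolved in.
√(4πDt) = √(4π × 3.66 × 908) = 204.4 m, so C_max = 0.234/(0.41 × 2.17 × 204.4) = 0.00129 kg/m³.

0.00129 kg/m³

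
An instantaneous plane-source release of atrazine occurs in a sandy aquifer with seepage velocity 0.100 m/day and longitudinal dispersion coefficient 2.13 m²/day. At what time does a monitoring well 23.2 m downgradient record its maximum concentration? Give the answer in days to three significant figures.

102 days

For the 1D instantaneous-source solution, setting ∂C/∂t = 0 at fixed x gives v²t² + 2Dt − x² = 0, so t = (√(D² + v²x²) − D)/v².
√(D² + v²x²) = √(2.13² + 0.100² × 23.2²) = 3.149; v² = 0.01.
t = (3.149 − 2.13)/0.01 = 102 days (vs. the pure-advection estimate x/v = 232 d).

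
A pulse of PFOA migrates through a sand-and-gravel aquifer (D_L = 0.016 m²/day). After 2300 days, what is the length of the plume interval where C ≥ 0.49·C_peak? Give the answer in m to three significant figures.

The plume is Gaussian with σ = √(2Dt) = √(2 × 0.016 × 2300) = 8.579 m.
C/C_peak = exp(−Δx²/(2σ²)) = 0.49 ⇒ Δx = σ·√(−2 ln 0.49) = 8.579 × 1.194 = 10.24 m.
Width = 2Δx = 20.5 m.

20.5 m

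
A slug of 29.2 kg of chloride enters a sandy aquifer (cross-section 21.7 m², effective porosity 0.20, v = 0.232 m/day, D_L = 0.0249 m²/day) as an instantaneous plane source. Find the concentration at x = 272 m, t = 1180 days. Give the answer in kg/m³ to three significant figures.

For an instantaneous plane source, C(x,t) = M/(n_e·A·√(4πDt)) · exp(−(x−vt)²/(4Dt)), with n_e·A the pore (flow) area.
Plume center vt = 0.232 × 1180 = 273.76 m, so the well at 272 m is 1.76 m upgradient of the peak.
√(4πDt) = 19.22 m, giving peak height M/(n_e·A·√(4πDt)) = 29.2/(0.20 × 21.7 × 19.22) = 0.3501 kg/m³.
(x−vt)²/(4Dt) = (-1.76)²/(4 × 0.0249 × 1180) = 0.02636; exp(−0.02636) = 0.9740.
C = 0.3501 × 0.9740 = 0.341 kg/m³.

0.341 kg/m³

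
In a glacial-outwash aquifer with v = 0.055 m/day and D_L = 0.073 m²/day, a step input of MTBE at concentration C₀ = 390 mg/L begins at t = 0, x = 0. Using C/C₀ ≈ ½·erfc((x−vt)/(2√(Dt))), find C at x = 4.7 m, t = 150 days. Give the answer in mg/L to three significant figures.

For a continuous step input, C/C₀ ≈ ½·erfc((x−vt)/(2√(Dt))).
vt = 0.055 × 150 = 8.25 m and 2√(Dt) = 2√(0.073 × 150) = 6.618 m.
Argument (x−vt)/(2√(Dt)) = (4.7 − 8.25)/6.618 = -0.5364; ½·erfc(-0.5364) = 0.7759.
C = 390 × 0.7759 = 303 mg/L.

303 mg/L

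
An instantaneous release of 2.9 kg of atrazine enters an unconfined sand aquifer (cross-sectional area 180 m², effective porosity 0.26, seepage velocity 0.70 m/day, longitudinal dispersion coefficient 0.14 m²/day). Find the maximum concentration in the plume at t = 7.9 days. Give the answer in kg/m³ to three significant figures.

0.0166 kg/m³

The peak of an instantaneous 1D plume sits at x = vt; there the Gaussian factor is 1 and C_max = M/(n_e·A·√(4πDt)), where n_e·A is the pore area the mass is dissolved in.
√(4πDt) = √(4π × 0.14 × 7.9) = 3.728 m, so C_max = 2.9/(0.26 × 180 × 3.728) = 0.0166 kg/m³.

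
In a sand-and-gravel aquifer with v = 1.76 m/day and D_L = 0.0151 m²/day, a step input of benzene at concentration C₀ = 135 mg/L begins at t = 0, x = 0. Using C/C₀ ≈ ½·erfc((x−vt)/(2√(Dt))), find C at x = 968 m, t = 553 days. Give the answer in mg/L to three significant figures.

For a continuous step input, C/C₀ ≈ ½·erfc((x−vt)/(2√(Dt))).
vt = 1.76 × 553 = 973.28 m and 2√(Dt) = 2√(0.0151 × 553) = 5.779 m.
Argument (x−vt)/(2√(Dt)) = (968 − 973.28)/5.779 = -0.9137; ½·erfc(-0.9137) = 0.9019.
C = 135 × 0.9019 = 122 mg/L.

122 mg/L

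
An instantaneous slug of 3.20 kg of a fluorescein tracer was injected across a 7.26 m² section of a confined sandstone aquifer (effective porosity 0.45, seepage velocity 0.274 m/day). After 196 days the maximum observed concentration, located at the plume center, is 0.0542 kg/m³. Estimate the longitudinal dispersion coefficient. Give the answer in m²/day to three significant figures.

0.133 m²/day

At the plume center C_max = M/(n_e·A·√(4πDt)), so D = M²/(4πt·(n_e·A·C_max)²).
n_e·A·C_max = 0.45 × 7.26 × 0.0542 = 0.1771 kg/m.
D = 3.20²/(4π × 196 × 0.1771²) = 0.133 m²/day.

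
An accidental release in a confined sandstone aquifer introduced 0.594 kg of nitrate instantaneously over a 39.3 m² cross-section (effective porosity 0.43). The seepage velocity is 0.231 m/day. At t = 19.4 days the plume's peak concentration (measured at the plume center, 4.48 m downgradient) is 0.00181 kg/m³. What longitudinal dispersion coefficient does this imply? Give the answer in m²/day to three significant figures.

At the plume center C_max = M/(n_e·A·√(4πDt)), so D = M²/(4πt·(n_e·A·C_max)²).
n_e·A·C_max = 0.43 × 39.3 × 0.00181 = 0.03059 kg/m.
D = 0.594²/(4π × 19.4 × 0.03059²) = 1.55 m²/day.

1.55 m²/day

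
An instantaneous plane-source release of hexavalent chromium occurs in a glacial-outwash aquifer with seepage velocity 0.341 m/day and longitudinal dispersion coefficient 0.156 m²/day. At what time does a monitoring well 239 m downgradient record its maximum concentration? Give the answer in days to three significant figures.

700 days

For the 1D instantaneous-source solution, setting ∂C/∂t = 0 at fixed x gives v²t² + 2Dt − x² = 0, so t = (√(D² + v²x²) − D)/v².
√(D² + v²x²) = √(0.156² + 0.341² × 239²) = 81.50; v² = 0.116281.
t = (81.50 − 0.156)/0.116281 = 700 days (vs. the pure-advection estimate x/v = 701 d).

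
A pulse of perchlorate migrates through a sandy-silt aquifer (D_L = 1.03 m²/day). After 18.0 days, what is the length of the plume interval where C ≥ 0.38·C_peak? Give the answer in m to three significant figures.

The plume is Gaussian with σ = √(2Dt) = √(2 × 1.03 × 18.0) = 6.089 m.
C/C_peak = exp(−Δx²/(2σ²)) = 0.38 ⇒ Δx = σ·√(−2 ln 0.38) = 6.089 × 1.391 = 8.470 m.
Width = 2Δx = 16.9 m.

16.9 m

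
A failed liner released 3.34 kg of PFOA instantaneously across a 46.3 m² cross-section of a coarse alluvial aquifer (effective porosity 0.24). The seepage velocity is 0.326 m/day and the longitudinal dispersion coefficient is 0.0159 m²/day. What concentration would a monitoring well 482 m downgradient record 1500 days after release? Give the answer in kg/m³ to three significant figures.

0.0104 kg/m³

For an instantaneous plane source, C(x,t) = M/(n_e·A·√(4πDt)) · exp(−(x−vt)²/(4Dt)), with n_e·A the pore (flow) area.
Plume center vt = 0.326 × 1500 = 489 m, so the well at 482 m is 7 m upgradient of the peak.
√(4πDt) = 17.31 m, giving peak height M/(n_e·A·√(4πDt)) = 3.34/(0.24 × 46.3 × 17.31) = 0.01736 kg/m³.
(x−vt)²/(4Dt) = (-7)²/(4 × 0.0159 × 1500) = 0.5136; exp(−0.5136) = 0.5983.
C = 0.01736 × 0.5983 = 0.0104 kg/m³.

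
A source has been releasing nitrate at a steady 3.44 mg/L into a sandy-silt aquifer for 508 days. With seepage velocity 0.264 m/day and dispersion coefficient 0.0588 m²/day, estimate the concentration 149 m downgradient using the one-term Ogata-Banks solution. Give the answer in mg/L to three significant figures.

0.0930 mg/L

For a continuous step input, C/C₀ ≈ ½·erfc((x−vt)/(2√(Dt))).
vt = 0.264 × 508 = 134.112 m and 2√(Dt) = 2√(0.0588 × 508) = 10.93 m.
Argument (x−vt)/(2√(Dt)) = (149 − 134.112)/10.93 = 1.362; ½·erfc(1.362) = 0.02704.
C = 3.44 × 0.02704 = 0.0930 mg/L.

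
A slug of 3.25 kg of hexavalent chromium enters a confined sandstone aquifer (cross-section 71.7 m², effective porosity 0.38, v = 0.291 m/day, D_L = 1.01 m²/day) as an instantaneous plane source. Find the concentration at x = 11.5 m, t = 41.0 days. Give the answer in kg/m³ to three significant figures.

For an instantaneous plane source, C(x,t) = M/(n_e·A·√(4πDt)) · exp(−(x−vt)²/(4Dt)), with n_e·A the pore (flow) area.
Plume center vt = 0.291 × 41.0 = 11.931 m, so the well at 11.5 m is 0.431 m upgradient of the peak.
√(4πDt) = 22.81 m, giving peak height M/(n_e·A·√(4πDt)) = 3.25/(0.38 × 71.7 × 22.81) = 0.005229 kg/m³.
(x−vt)²/(4Dt) = (-0.431)²/(4 × 1.01 × 41.0) = 0.001121; exp(−0.001121) = 0.9989.
C = 0.005229 × 0.9989 = 0.00522 kg/m³.

0.00522 kg/m³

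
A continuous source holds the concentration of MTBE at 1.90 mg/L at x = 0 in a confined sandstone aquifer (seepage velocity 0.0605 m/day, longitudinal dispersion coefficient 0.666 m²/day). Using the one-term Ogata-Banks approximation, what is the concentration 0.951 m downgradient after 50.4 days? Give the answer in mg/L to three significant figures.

1.14 mg/L

For a continuous step input, C/C₀ ≈ ½·erfc((x−vt)/(2√(Dt))).
vt = 0.0605 × 50.4 = 3.0492 m and 2√(Dt) = 2√(0.666 × 50.4) = 11.59 m.
Argument (x−vt)/(2√(Dt)) = (0.951 − 3.0492)/11.59 = -0.1810; ½·erfc(-0.1810) = 0.6010.
C = 1.90 × 0.6010 = 1.14 mg/L.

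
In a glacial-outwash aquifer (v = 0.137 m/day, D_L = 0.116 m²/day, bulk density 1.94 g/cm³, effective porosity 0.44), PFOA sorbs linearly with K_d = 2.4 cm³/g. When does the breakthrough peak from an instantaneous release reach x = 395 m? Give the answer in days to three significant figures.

33300 days

Retardation factor R = 1 + ρ_b·K_d/n = 1 + 1.94 × 2.4/0.44 = 11.58.
Sorption retards both mechanisms: v_R = v/R = 0.01183 m/day, D_R = D/R = 0.01002 m²/day.
Peak time from v_R²t² + 2D_R t − x² = 0: t = (√(D_R² + v_R²x²) − D_R)/v_R².
√(D_R² + v_R²x²) = √(0.01002² + 0.01183² × 395²) = 4.673; v_R² = 0.0001399.
t = (4.673 − 0.01002)/0.0001399 = 33300 days.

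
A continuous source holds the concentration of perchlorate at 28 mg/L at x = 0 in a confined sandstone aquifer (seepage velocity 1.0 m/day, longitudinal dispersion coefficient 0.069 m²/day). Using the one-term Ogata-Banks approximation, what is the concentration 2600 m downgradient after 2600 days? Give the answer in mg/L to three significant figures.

14.0 mg/L

For a continuous step input, C/C₀ ≈ ½·erfc((x−vt)/(2√(Dt))).
vt = 1.0 × 2600 = 2600 m and 2√(Dt) = 2√(0.069 × 2600) = 26.79 m.
Argument (x−vt)/(2√(Dt)) = (2600 − 2600)/26.79 = 0; ½·erfc(0) = 0.5000.
C = 28 × 0.5000 = 14.0 mg/L.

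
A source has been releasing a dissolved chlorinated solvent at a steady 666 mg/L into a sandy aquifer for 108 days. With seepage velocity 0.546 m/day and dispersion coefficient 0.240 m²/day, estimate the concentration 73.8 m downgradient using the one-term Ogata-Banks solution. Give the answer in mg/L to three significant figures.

13.1 mg/L

For a continuous step input, C/C₀ ≈ ½·erfc((x−vt)/(2√(Dt))).
vt = 0.546 × 108 = 58.968 m and 2√(Dt) = 2√(0.240 × 108) = 10.18 m.
Argument (x−vt)/(2√(Dt)) = (73.8 − 58.968)/10.18 = 1.457; ½·erfc(1.457) = 0.01967.
C = 666 × 0.01967 = 13.1 mg/L.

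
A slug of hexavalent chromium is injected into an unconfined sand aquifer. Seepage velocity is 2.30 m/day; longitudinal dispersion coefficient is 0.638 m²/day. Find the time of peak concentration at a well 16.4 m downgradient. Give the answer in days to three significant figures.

For the 1D instantaneous-source solution, setting ∂C/∂t = 0 at fixed x gives v²t² + 2Dt − x² = 0, so t = (√(D² + v²x²) − D)/v².
√(D² + v²x²) = √(0.638² + 2.30² × 16.4²) = 37.73; v² = 5.29.
t = (37.73 − 0.638)/5.29 = 7.01 days (vs. the pure-advection estimate x/v = 7.13 d).

7.01 days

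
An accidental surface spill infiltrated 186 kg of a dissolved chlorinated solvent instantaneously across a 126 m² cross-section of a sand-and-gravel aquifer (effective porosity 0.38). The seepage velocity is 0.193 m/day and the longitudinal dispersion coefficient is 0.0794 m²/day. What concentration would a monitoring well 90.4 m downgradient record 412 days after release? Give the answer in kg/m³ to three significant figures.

0.0775 kg/m³

For an instantaneous plane source, C(x,t) = M/(n_e·A·√(4πDt)) · exp(−(x−vt)²/(4Dt)), with n_e·A the pore (flow) area.
Plume center vt = 0.193 × 412 = 79.516 m, so the well at 90.4 m is 10.884 m downgradient of the peak.
√(4πDt) = 20.28 m, giving peak height M/(n_e·A·√(4πDt)) = 186/(0.38 × 126 × 20.28) = 0.1916 kg/m³.
(x−vt)²/(4Dt) = (10.884)²/(4 × 0.0794 × 412) = 0.9053; exp(−0.9053) = 0.4044.
C = 0.1916 × 0.4044 = 0.0775 kg/m³.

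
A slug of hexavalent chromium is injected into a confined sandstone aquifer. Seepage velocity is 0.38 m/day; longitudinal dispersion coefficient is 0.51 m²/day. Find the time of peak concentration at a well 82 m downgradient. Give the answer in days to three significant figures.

For the 1D instantaneous-source solution, setting ∂C/∂t = 0 at fixed x gives v²t² + 2Dt − x² = 0, so t = (√(D² + v²x²) − D)/v².
√(D² + v²x²) = √(0.51² + 0.38² × 82²) = 31.16; v² = 0.1444.
t = (31.16 − 0.51)/0.1444 = 212 days (vs. the pure-advection estimate x/v = 216 d).

212 days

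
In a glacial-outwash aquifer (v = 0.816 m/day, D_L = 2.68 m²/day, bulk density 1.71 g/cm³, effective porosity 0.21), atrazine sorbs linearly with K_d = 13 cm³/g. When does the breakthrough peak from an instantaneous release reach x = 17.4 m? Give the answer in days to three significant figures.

Retardation factor R = 1 + ρ_b·K_d/n = 1 + 1.71 × 13/0.21 = 106.9.
Sorption retards both mechanisms: v_R = v/R = 0.007633 m/day, D_R = D/R = 0.02507 m²/day.
Peak time from v_R²t² + 2D_R t − x² = 0: t = (√(D_R² + v_R²x²) − D_R)/v_R².
√(D_R² + v_R²x²) = √(0.02507² + 0.007633² × 17.4²) = 0.1352; v_R² = 5.826e-05.
t = (0.1352 − 0.02507)/5.826e-05 = 1890 days.

1890 days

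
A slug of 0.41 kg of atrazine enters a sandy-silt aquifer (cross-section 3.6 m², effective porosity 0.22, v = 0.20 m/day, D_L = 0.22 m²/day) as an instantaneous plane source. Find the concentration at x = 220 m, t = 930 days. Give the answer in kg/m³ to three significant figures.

0.00249 kg/m³

For an instantaneous plane source, C(x,t) = M/(n_e·A·√(4πDt)) · exp(−(x−vt)²/(4Dt)), with n_e·A the pore (flow) area.
Plume center vt = 0.20 × 930 = 186 m, so the well at 220 m is 34 m downgradient of the peak.
√(4πDt) = 50.71 m, giving peak height M/(n_e·A·√(4πDt)) = 0.41/(0.22 × 3.6 × 50.71) = 0.01021 kg/m³.
(x−vt)²/(4Dt) = (34)²/(4 × 0.22 × 930) = 1.413; exp(−1.413) = 0.2434.
C = 0.01021 × 0.2434 = 0.00249 kg/m³.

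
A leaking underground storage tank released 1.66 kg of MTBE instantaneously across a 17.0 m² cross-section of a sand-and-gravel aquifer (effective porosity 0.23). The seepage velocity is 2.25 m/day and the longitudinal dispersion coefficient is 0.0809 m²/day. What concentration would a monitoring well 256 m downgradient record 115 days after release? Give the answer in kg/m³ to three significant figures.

0.0320 kg/m³

For an instantaneous plane source, C(x,t) = M/(n_e·A·√(4πDt)) · exp(−(x−vt)²/(4Dt)), with n_e·A the pore (flow) area.
Plume center vt = 2.25 × 115 = 258.75 m, so the well at 256 m is 2.75 m upgradient of the peak.
√(4πDt) = 10.81 m, giving peak height M/(n_e·A·√(4πDt)) = 1.66/(0.23 × 17.0 × 10.81) = 0.03927 kg/m³.
(x−vt)²/(4Dt) = (-2.75)²/(4 × 0.0809 × 115) = 0.2032; exp(−0.2032) = 0.8161.
C = 0.03927 × 0.8161 = 0.0320 kg/m³.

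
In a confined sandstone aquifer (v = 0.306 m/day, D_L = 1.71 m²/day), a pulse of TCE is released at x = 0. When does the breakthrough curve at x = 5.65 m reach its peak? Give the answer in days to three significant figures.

For the 1D instantaneous-source solution, setting ∂C/∂t = 0 at fixed x gives v²t² + 2Dt − x² = 0, so t = (√(D² + v²x²) − D)/v².
√(D² + v²x²) = √(1.71² + 0.306² × 5.65²) = 2.432; v² = 0.093636.
t = (2.432 − 1.71)/0.093636 = 7.71 days (vs. the pure-advection estimate x/v = 18.5 d).

7.71 days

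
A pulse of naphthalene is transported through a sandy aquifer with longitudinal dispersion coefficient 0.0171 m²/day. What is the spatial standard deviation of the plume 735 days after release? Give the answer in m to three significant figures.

5.01 m

Dispersive spreading gives a Gaussian with σ² = 2Dt; advection only shifts the center.
σ = √(2 × 0.0171 × 735) = 5.01 m.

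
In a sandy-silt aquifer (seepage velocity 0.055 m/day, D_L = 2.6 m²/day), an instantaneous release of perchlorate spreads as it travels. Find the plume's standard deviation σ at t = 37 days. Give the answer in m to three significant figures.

13.9 m

Dispersive spreading gives a Gaussian with σ² = 2Dt; advection only shifts the center.
σ = √(2 × 2.6 × 37) = 13.9 m.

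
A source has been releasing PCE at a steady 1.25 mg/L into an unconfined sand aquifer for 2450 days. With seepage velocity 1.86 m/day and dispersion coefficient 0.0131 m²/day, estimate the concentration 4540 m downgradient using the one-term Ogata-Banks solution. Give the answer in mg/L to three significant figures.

For a continuous step input, C/C₀ ≈ ½·erfc((x−vt)/(2√(Dt))).
vt = 1.86 × 2450 = 4557 m and 2√(Dt) = 2√(0.0131 × 2450) = 11.33 m.
Argument (x−vt)/(2√(Dt)) = (4540 − 4557)/11.33 = -1.500; ½·erfc(-1.500) = 0.9831.
C = 1.25 × 0.9831 = 1.23 mg/L.

1.23 mg/L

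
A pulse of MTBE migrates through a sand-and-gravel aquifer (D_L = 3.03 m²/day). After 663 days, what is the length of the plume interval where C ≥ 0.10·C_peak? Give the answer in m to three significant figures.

272 m

The plume is Gaussian with σ = √(2Dt) = √(2 × 3.03 × 663) = 63.39 m.
C/C_peak = exp(−Δx²/(2σ²)) = 0.10 ⇒ Δx = σ·√(−2 ln 0.10) = 63.39 × 2.146 = 136.0 m.
Width = 2Δx = 272 m.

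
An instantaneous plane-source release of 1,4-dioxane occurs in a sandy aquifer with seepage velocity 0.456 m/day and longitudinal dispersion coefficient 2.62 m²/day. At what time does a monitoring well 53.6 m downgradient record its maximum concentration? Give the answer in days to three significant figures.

106 days

For the 1D instantaneous-source solution, setting ∂C/∂t = 0 at fixed x gives v²t² + 2Dt − x² = 0, so t = (√(D² + v²x²) − D)/v².
√(D² + v²x²) = √(2.62² + 0.456² × 53.6²) = 24.58; v² = 0.207936.
t = (24.58 − 2.62)/0.207936 = 106 days (vs. the pure-advection estimate x/v = 118 d).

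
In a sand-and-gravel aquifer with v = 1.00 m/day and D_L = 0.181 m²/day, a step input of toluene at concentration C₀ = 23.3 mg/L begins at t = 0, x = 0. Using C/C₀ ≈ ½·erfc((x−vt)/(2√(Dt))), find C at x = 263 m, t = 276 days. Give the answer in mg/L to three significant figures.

For a continuous step input, C/C₀ ≈ ½·erfc((x−vt)/(2√(Dt))).
vt = 1.00 × 276 = 276 m and 2√(Dt) = 2√(0.181 × 276) = 14.14 m.
Argument (x−vt)/(2√(Dt)) = (263 − 276)/14.14 = -0.9194; ½·erfc(-0.9194) = 0.9032.
C = 23.3 × 0.9032 = 21.0 mg/L.

21.0 mg/L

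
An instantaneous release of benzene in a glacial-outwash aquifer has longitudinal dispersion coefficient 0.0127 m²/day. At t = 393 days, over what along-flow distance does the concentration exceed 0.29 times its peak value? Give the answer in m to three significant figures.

9.94 m

The plume is Gaussian with σ = √(2Dt) = √(2 × 0.0127 × 393) = 3.159 m.
C/C_peak = exp(−Δx²/(2σ²)) = 0.29 ⇒ Δx = σ·√(−2 ln 0.29) = 3.159 × 1.573 = 4.969 m.
Width = 2Δx = 9.94 m.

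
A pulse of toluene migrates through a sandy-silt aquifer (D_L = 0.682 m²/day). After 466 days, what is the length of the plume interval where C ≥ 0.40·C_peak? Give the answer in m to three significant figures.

The plume is Gaussian with σ = √(2Dt) = √(2 × 0.682 × 466) = 25.21 m.
C/C_peak = exp(−Δx²/(2σ²)) = 0.40 ⇒ Δx = σ·√(−2 ln 0.40) = 25.21 × 1.354 = 34.13 m.
Width = 2Δx = 68.3 m.

68.3 m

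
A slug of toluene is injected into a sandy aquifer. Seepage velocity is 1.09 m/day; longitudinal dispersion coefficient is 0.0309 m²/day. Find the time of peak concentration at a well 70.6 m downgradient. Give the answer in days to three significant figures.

64.7 days

For the 1D instantaneous-source solution, setting ∂C/∂t = 0 at fixed x gives v²t² + 2Dt − x² = 0, so t = (√(D² + v²x²) − D)/v².
√(D² + v²x²) = √(0.0309² + 1.09² × 70.6²) = 76.95; v² = 1.1881.
t = (76.95 − 0.0309)/1.1881 = 64.7 days (vs. the pure-advection estimate x/v = 64.8 d).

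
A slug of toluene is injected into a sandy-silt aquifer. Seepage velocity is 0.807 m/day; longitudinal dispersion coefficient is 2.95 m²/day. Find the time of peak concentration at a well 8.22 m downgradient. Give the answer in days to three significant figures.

For the 1D instantaneous-source solution, setting ∂C/∂t = 0 at fixed x gives v²t² + 2Dt − x² = 0, so t = (√(D² + v²x²) − D)/v².
√(D² + v²x²) = √(2.95² + 0.807² × 8.22²) = 7.260; v² = 0.651249.
t = (7.260 − 2.95)/0.651249 = 6.62 days (vs. the pure-advection estimate x/v = 10.2 d).

6.62 days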